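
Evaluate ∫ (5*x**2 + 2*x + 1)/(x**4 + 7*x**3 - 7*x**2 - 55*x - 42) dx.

Factor the denominator: (x - 3)*(x + 1)*(x + 2)*(x + 7).
Partial-fraction decomposition: -58/(75*(x + 7)) + 17/(25*(x + 2)) - 1/(6*(x + 1)) + 13/(50*(x - 3)).
Integrate each term: A/(x−a) contributes A·log|x−a|.

13*log(x - 3)/50 - log(x + 1)/6 + 17*log(x + 2)/25 - 58*log(x + 7)/75 + C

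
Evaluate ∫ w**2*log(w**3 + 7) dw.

Let u = w**3 + 7, so du = (3*w**2) dw.
The integral becomes (1/3)·∫ log(u) du; integrate by parts with u′=log(u), dv′=du.

w**3*log(w**3 + 7)/3 - w**3/3 + 7*log(w**3 + 7)/3 + C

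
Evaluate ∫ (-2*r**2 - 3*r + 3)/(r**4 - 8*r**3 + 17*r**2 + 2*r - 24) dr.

Factor the denominator: (r - 4)*(r - 3)*(r - 2)*(r + 1).
Partial-fraction decomposition: -1/(15*(r + 1)) - 11/(6*(r - 2)) + 6/(r - 3) - 41/(10*(r - 4)).
Integrate each term: A/(r−a) contributes A·log|r−a|.

-41*log(r - 4)/10 + 6*log(r - 3) - 11*log(r - 2)/6 - log(r + 1)/15 + C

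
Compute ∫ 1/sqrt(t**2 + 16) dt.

Substitute t = 4·tan(θ), so dt = 4·sec(θ)^2 dθ and the radical becomes sqrt(t**2 + 16) = 4·sec(θ) by the Pythagorean identity.
Integrate the resulting trig expression in θ, then back-substitute tan(θ) = t/4, sec(θ) = sqrt(t**2 + 16)/4 (absorbing any constant into C).

log(t + sqrt(t**2 + 16)) + C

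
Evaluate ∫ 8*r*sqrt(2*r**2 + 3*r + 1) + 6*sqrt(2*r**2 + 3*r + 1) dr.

Let u = 2*r**2 + 3*r + 1, so du = (4*r + 3) dr.
Rewriting, the integral becomes 2·∫ √u du = 2·(2/3)u^(3/2).
Substituting back, u = 2*r**2 + 3*r + 1.

4*(2*r**2 + 3*r + 1)**(3/2)/3 + C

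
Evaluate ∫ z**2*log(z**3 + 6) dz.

Let u = z**3 + 6, so du = (3*z**2) dz.
The integral becomes (1/3)·∫ log(u) du; integrate by parts with u′=log(u), dv′=du.

z**3*log(z**3 + 6)/3 - z**3/3 + 2*log(z**3 + 6) + C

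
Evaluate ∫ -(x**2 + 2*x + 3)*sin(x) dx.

Use integration by parts with u = x**2 + 2*x + 3, dv = -sin(x) dx, so v = cos(x).
Apply parts 2 times (tabular method): alternate signs, differentiate u down to 0, integrate dv up.

x**2*cos(x) - 2*x*sin(x) + 2*x*cos(x) - 2*sin(x) + cos(x) + C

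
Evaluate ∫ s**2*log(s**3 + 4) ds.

s**3*log(s**3 + 4)/3 - s**3/3 + 4*log(s**3 + 4)/3 + C

Let u = s**3 + 4, so du = (3*s**2) ds.
The integral becomes (1/3)·∫ log(u) du; integrate by parts with u′=log(u), dv′=du.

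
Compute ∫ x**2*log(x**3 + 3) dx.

Let u = x**3 + 3, so du = (3*x**2) dx.
The integral becomes (1/3)·∫ log(u) du; integrate by parts with u′=log(u), dv′=du.

x**3*log(x**3 + 3)/3 - x**3/3 + log(x**3 + 3) + C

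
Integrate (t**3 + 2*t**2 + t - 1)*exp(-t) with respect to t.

(-t**3 - 5*t**2 - 11*t - 10)*exp(-t) + C

Use integration by parts with u = t**3 + 2*t**2 + t - 1, dv = exp(-t) dt, so v = -exp(-t).
Apply parts 3 times (tabular method): alternate signs, differentiate u down to 0, integrate dv up.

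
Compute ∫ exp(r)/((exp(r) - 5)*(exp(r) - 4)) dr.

Let u = e^r, du = e^r dr.
The integral becomes ∫ du/((u-4)(u-5)); decompose into partial fractions.

log(exp(r) - 5) - log(exp(r) - 4) + C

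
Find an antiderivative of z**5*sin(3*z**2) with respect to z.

Let u = z², du = 2z dz; rewrite as (1/2)∫ u^2·sin(3u) du.
Now integrate by parts 2 times.

-z**4*cos(3*z**2)/6 + z**2*sin(3*z**2)/9 + cos(3*z**2)/27 + C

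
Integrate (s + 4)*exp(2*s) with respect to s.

(2*s + 7)*exp(2*s)/4 + C

Use integration by parts with u = s + 4, dv = exp(2*s) ds, so v = exp(2*s)/2.
Apply parts 1 times (tabular method): alternate signs, differentiate u down to 0, integrate dv up.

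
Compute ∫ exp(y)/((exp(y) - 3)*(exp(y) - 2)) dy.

log(exp(y) - 3) - log(exp(y) - 2) + C

Let u = e^y, du = e^y dy.
The integral becomes ∫ du/((u-2)(u-3)); decompose into partial fractions.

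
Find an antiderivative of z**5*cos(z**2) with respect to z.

Let u = z², du = 2z dz; rewrite as (1/2)∫ u^2·cos(1u) du.
Now integrate by parts 2 times.

z**4*sin(z**2)/2 + z**2*cos(z**2) - sin(z**2) + C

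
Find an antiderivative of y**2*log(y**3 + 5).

y**3*log(y**3 + 5)/3 - y**3/3 + 5*log(y**3 + 5)/3 + C

Let u = y**3 + 5, so du = (3*y**2) dy.
The integral becomes (1/3)·∫ log(u) du; integrate by parts with u′=log(u), dv′=du.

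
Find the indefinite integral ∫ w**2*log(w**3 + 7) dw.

w**3*log(w**3 + 7)/3 - w**3/3 + 7*log(w**3 + 7)/3 + C

Let u = w**3 + 7, so du = (3*w**2) dw.
The integral becomes (1/3)·∫ log(u) du; integrate by parts with u′=log(u), dv′=du.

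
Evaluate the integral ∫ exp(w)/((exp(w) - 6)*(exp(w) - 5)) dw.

log(exp(w) - 6) - log(exp(w) - 5) + C

Let u = e^w, du = e^w dw.
The integral becomes ∫ du/((u-5)(u-6)); decompose into partial fractions.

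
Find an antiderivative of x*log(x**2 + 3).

Let u = x**2 + 3, so du = (2*x) dx.
The integral becomes (1/2)·∫ log(u) du; integrate by parts with u′=log(u), dv′=du.

x**2*log(x**2 + 3)/2 - x**2/2 + 3*log(x**2 + 3)/2 + C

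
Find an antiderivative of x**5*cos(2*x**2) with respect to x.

x**4*sin(2*x**2)/4 + x**2*cos(2*x**2)/4 - sin(2*x**2)/8 + C

Let u = x², du = 2x dx; rewrite as (1/2)∫ u^2·cos(2u) du.
Now integrate by parts 2 times.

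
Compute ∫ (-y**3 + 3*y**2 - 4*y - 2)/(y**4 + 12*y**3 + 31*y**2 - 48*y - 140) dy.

Factor the denominator: (y - 2)*(y + 2)*(y + 5)*(y + 7).
Partial-fraction decomposition: -86/(15*(y + 7)) + 109/(21*(y + 5)) - 13/(30*(y + 2)) - 1/(42*(y - 2)).
Integrate each term: A/(y−a) contributes A·log|y−a|.

-log(y - 2)/42 - 13*log(y + 2)/30 + 109*log(y + 5)/21 - 86*log(y + 7)/15 + C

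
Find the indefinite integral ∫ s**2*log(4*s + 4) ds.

Use integration by parts with u = log(4*s + 4), dv = s**2 ds.
Then du = 4/(4*s + 4) ds and v = s**3/3.

s**3*log(4*s + 4)/3 - s**3/9 + s**2/6 - s/3 + log(s + 1)/3 + C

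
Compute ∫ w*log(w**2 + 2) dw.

Let u = w**2 + 2, so du = (2*w) dw.
The integral becomes (1/2)·∫ log(u) du; integrate by parts with u′=log(u), dv′=du.

w**2*log(w**2 + 2)/2 - w**2/2 + log(w**2 + 2) + C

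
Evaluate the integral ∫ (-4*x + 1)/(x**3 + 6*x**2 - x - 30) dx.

Factor the denominator: (x - 2)*(x + 3)*(x + 5).
Partial-fraction decomposition: 3/(2*(x + 5)) - 13/(10*(x + 3)) - 1/(5*(x - 2)).
Integrate each term: A/(x−a) contributes A·log|x−a|.

-log(x - 2)/5 - 13*log(x + 3)/10 + 3*log(x + 5)/2 + C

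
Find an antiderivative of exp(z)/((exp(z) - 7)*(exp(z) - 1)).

log(exp(z) - 7)/6 - log(exp(z) - 1)/6 + C

Let u = e^z, du = e^z dz.
The integral becomes ∫ du/((u-1)(u-7)); decompose into partial fractions.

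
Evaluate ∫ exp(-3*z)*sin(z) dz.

-3*exp(-3*z)*sin(z)/10 - exp(-3*z)*cos(z)/10 + C

Let I denote the integral. Integrate by parts with u = sin(z), dv = exp(-3*z) dz, so v = -exp(-3*z)/3: I = -exp(-3*z)*sin(z)/3 + (1/3)·∫ exp(-3*z)*cos(z) dz.
Apply parts again with u = cos(z), dv = exp(-3*z) dz: ∫ exp(-3*z)*cos(z) dz = -exp(-3*z)*cos(z)/3 − (1/3)·I. Substituting back brings back I: I = -exp(-3*z)*sin(z)/3 - exp(-3*z)*cos(z)/9 − (1/9)·I.
Solving for I: (1 + 1/9)·I equals the remaining terms, so I = (9/10)·(-exp(-3*z)*sin(z)/3 - exp(-3*z)*cos(z)/9).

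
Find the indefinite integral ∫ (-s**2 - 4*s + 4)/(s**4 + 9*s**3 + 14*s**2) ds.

-23*log(s)/49 + 2*log(s + 2)/5 + 17*log(s + 7)/245 - 2/(7*s) + C

Factor the denominator: s**2*(s + 2)*(s + 7).
Partial-fraction decomposition: 17/(245*(s + 7)) + 2/(5*(s + 2)) - 23/(49*s) + 2/(7*s**2).
Integrate each term; A/(s−a) gives A·log|s−a|; A/(s−a)² gives −A/(s−a).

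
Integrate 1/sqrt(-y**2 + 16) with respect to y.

Substitute y = 4·sin(θ), so dy = 4·cos(θ) dθ and the radical becomes sqrt(-y**2 + 16) = 4·cos(θ) by the Pythagorean identity.
Integrate the resulting trig expression in θ, then back-substitute θ = asin(y/4), sin(θ) = y/4, cos(θ) = sqrt(-y**2 + 16)/4 (absorbing any constant into C).

asin(y/4) + C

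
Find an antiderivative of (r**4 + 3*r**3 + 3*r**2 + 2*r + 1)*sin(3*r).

-r**4*cos(3*r)/3 + 4*r**3*sin(3*r)/9 - r**3*cos(3*r) + r**2*sin(3*r) - 5*r**2*cos(3*r)/9 + 10*r*sin(3*r)/27 - 17*cos(3*r)/81 + C

Use integration by parts with u = r**4 + 3*r**3 + 3*r**2 + 2*r + 1, dv = sin(3*r) dr, so v = -cos(3*r)/3.
Apply parts 4 times (tabular method): alternate signs, differentiate u down to 0, integrate dv up.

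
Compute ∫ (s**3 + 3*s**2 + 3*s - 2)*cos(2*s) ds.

Use integration by parts with u = s**3 + 3*s**2 + 3*s - 2, dv = cos(2*s) ds, so v = sin(2*s)/2.
Apply parts 3 times (tabular method): alternate signs, differentiate u down to 0, integrate dv up.

s**3*sin(2*s)/2 + 3*s**2*sin(2*s)/2 + 3*s**2*cos(2*s)/4 + 3*s*sin(2*s)/4 + 3*s*cos(2*s)/2 - 7*sin(2*s)/4 + 3*cos(2*s)/8 + C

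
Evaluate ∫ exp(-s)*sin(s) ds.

Let I denote the integral. Integrate by parts with u = sin(s), dv = exp(-s) ds, so v = -exp(-s): I = -exp(-s)*sin(s) + ∫ exp(-s)*cos(s) ds.
Apply parts again with u = cos(s), dv = exp(-s) ds: ∫ exp(-s)*cos(s) ds = -exp(-s)*cos(s) − I. Substituting back brings back I: I = -exp(-s)*sin(s) - exp(-s)*cos(s) − I.
Solving for I: (1 + 1)·I equals the remaining terms, so I = (1/2)·(-exp(-s)*sin(s) - exp(-s)*cos(s)).

-exp(-s)*sin(s)/2 - exp(-s)*cos(s)/2 + C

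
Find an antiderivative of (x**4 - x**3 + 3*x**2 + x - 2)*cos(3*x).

x**4*sin(3*x)/3 - x**3*sin(3*x)/3 + 4*x**3*cos(3*x)/9 + 5*x**2*sin(3*x)/9 - x**2*cos(3*x)/3 + 5*x*sin(3*x)/9 + 10*x*cos(3*x)/27 - 64*sin(3*x)/81 + 5*cos(3*x)/27 + C

Use integration by parts with u = x**4 - x**3 + 3*x**2 + x - 2, dv = cos(3*x) dx, so v = sin(3*x)/3.
Apply parts 4 times (tabular method): alternate signs, differentiate u down to 0, integrate dv up.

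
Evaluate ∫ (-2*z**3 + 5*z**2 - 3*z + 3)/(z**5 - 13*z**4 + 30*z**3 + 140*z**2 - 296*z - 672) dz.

Factor the denominator: (z - 7)*(z - 6)*(z - 4)*(z + 2)**2.
Partial-fraction decomposition: 77/(1152*(z + 2)) - 5/(48*(z + 2)**2) - 19/(72*(z - 4)) + 267/(128*(z - 6)) - 17/(9*(z - 7)).
Integrate each term; A/(z−a) gives A·log|z−a|; A/(z−a)² gives −A/(z−a).

-17*log(z - 7)/9 + 267*log(z - 6)/128 - 19*log(z - 4)/72 + 77*log(z + 2)/1152 + 5/(48*z + 96) + C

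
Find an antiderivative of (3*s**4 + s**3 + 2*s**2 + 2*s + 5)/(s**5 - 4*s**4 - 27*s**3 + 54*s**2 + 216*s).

Factor the denominator: s*(s - 6)*(s - 4)*(s + 3)**2.
Partial-fraction decomposition: 10720/(11907*(s + 3)) - 233/(189*(s + 3)**2) - 877/(392*(s - 4)) + 4193/(972*(s - 6)) + 5/(216*s).
Integrate each term; A/(s−a) gives A·log|s−a|; A/(s−a)² gives −A/(s−a).

5*log(s)/216 + 4193*log(s - 6)/972 - 877*log(s - 4)/392 + 10720*log(s + 3)/11907 + 233/(189*s + 567) + C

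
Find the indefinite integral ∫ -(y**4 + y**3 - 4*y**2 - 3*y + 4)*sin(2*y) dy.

Use integration by parts with u = y**4 + y**3 - 4*y**2 - 3*y + 4, dv = -sin(2*y) dy, so v = cos(2*y)/2.
Apply parts 4 times (tabular method): alternate signs, differentiate u down to 0, integrate dv up.

y**4*cos(2*y)/2 - y**3*sin(2*y) + y**3*cos(2*y)/2 - 3*y**2*sin(2*y)/4 - 7*y**2*cos(2*y)/2 + 7*y*sin(2*y)/2 - 9*y*cos(2*y)/4 + 9*sin(2*y)/8 + 15*cos(2*y)/4 + C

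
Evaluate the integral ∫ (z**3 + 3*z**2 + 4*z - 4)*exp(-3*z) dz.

Use integration by parts with u = z**3 + 3*z**2 + 4*z - 4, dv = exp(-3*z) dz, so v = -exp(-3*z)/3.
Apply parts 3 times (tabular method): alternate signs, differentiate u down to 0, integrate dv up.

(-9*z**3 - 36*z**2 - 60*z + 16)*exp(-3*z)/27 + C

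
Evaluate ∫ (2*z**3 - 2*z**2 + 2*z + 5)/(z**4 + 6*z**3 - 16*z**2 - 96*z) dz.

Factor the denominator: z*(z - 4)*(z + 4)*(z + 6).
Partial-fraction decomposition: 511/(120*(z + 6)) - 163/(64*(z + 4)) + 109/(320*(z - 4)) - 5/(96*z).
Integrate each term: A/(z−a) contributes A·log|z−a|.

-5*log(z)/96 + 109*log(z - 4)/320 - 163*log(z + 4)/64 + 511*log(z + 6)/120 + C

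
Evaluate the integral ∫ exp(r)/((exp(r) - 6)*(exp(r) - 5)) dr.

log(exp(r) - 6) - log(exp(r) - 5) + C

Let u = e^r, du = e^r dr.
The integral becomes ∫ du/((u-6)(u-5)); decompose into partial fractions.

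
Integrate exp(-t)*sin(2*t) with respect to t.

Let I denote the integral. Integrate by parts with u = sin(2*t), dv = exp(-t) dt, so v = -exp(-t): I = -exp(-t)*sin(2*t) + 2·∫ exp(-t)*cos(2*t) dt.
Apply parts again with u = cos(2*t), dv = exp(-t) dt: ∫ exp(-t)*cos(2*t) dt = -exp(-t)*cos(2*t) − 2·I. Substituting back brings back I: I = -exp(-t)*sin(2*t) - 2*exp(-t)*cos(2*t) − 4·I.
Solving for I: (1 + 4)·I equals the remaining terms, so I = (1/5)·(-exp(-t)*sin(2*t) - 2*exp(-t)*cos(2*t)).

-exp(-t)*sin(2*t)/5 - 2*exp(-t)*cos(2*t)/5 + C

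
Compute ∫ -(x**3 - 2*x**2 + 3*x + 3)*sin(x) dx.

x**3*cos(x) - 3*x**2*sin(x) - 2*x**2*cos(x) + 4*x*sin(x) - 3*x*cos(x) + 3*sin(x) + 7*cos(x) + C

Use integration by parts with u = x**3 - 2*x**2 + 3*x + 3, dv = -sin(x) dx, so v = cos(x).
Apply parts 3 times (tabular method): alternate signs, differentiate u down to 0, integrate dv up.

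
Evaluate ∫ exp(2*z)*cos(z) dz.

exp(2*z)*sin(z)/5 + 2*exp(2*z)*cos(z)/5 + C

Let I denote the integral. Integrate by parts with u = cos(z), dv = exp(2*z) dz, so v = exp(2*z)/2: I = exp(2*z)*cos(z)/2 + (1/2)·∫ exp(2*z)*sin(z) dz.
Apply parts again with u = sin(z), dv = exp(2*z) dz: ∫ exp(2*z)*sin(z) dz = exp(2*z)*sin(z)/2 − (1/2)·I. Substituting back brings back I: I = exp(2*z)*sin(z)/4 + exp(2*z)*cos(z)/2 − (1/4)·I.
Solving for I: (1 + 1/4)·I equals the remaining terms, so I = (4/5)·(exp(2*z)*sin(z)/4 + exp(2*z)*cos(z)/2).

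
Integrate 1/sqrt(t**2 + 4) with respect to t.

log(t + sqrt(t**2 + 4)) + C

Substitute t = 2·tan(θ), so dt = 2·sec(θ)^2 dθ and the radical becomes sqrt(t**2 + 4) = 2·sec(θ) by the Pythagorean identity.
Integrate the resulting trig expression in θ, then back-substitute tan(θ) = t/2, sec(θ) = sqrt(t**2 + 4)/2 (absorbing any constant into C).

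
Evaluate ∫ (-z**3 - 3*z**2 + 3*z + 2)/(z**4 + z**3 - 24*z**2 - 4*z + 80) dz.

Factor the denominator: (z - 4)*(z - 2)*(z + 2)*(z + 5).
Partial-fraction decomposition: -37/(189*(z + 5)) - 1/(9*(z + 2)) + 3/(14*(z - 2)) - 49/(54*(z - 4)).
Integrate each term: A/(z−a) contributes A·log|z−a|.

-49*log(z - 4)/54 + 3*log(z - 2)/14 - log(z + 2)/9 - 37*log(z + 5)/189 + C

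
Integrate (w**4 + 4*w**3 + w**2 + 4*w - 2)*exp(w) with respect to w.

(w**4 + w**2 + 2*w - 4)*exp(w) + C

Use integration by parts with u = w**4 + 4*w**3 + w**2 + 4*w - 2, dv = exp(w) dw, so v = exp(w).
Apply parts 4 times (tabular method): alternate signs, differentiate u down to 0, integrate dv up.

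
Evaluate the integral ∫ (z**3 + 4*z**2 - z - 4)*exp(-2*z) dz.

Use integration by parts with u = z**3 + 4*z**2 - z - 4, dv = exp(-2*z) dz, so v = -exp(-2*z)/2.
Apply parts 3 times (tabular method): alternate signs, differentiate u down to 0, integrate dv up.

(-4*z**3 - 22*z**2 - 18*z + 7)*exp(-2*z)/8 + C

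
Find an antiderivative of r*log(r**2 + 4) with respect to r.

r**2*log(r**2 + 4)/2 - r**2/2 + 2*log(r**2 + 4) + C

Let u = r**2 + 4, so du = (2*r) dr.
The integral becomes (1/2)·∫ log(u) du; integrate by parts with u′=log(u), dv′=du.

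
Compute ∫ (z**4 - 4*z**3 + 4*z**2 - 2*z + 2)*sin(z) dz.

Use integration by parts with u = z**4 - 4*z**3 + 4*z**2 - 2*z + 2, dv = sin(z) dz, so v = -cos(z).
Apply parts 4 times (tabular method): alternate signs, differentiate u down to 0, integrate dv up.

-z**4*cos(z) + 4*z**3*sin(z) + 4*z**3*cos(z) - 12*z**2*sin(z) + 8*z**2*cos(z) - 16*z*sin(z) - 22*z*cos(z) + 22*sin(z) - 18*cos(z) + C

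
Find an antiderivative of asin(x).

Use integration by parts with u = arcsin(x), dv = dx.
Then du = 1/sqrt(-x**2 + 1) dx.

x*asin(x) + sqrt(-x**2 + 1) + C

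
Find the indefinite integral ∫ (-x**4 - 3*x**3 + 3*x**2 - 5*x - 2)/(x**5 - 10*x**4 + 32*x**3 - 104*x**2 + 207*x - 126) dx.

-166*log(x - 7)/87 + 8*log(x - 2)/13 - 2*log(x - 1)/15 + 803*log(x**2 + 9)/3770 - 1397*atan(x/3)/5655 + C

Factor the denominator: (x - 7)*(x - 2)*(x - 1)*(x**2 + 9).
Partial-fraction decomposition: 11*(73*x - 127)/(1885*(x**2 + 9)) - 2/(15*(x - 1)) + 8/(13*(x - 2)) - 166/(87*(x - 7)).
Integrate each term; A/(x−a) gives A·log|x−a|; the (Bx+D)/(x²+p²) term gives a log and an atan.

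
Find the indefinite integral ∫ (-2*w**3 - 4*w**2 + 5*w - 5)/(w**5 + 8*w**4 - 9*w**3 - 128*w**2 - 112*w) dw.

Factor the denominator: w*(w - 4)*(w + 1)*(w + 4)*(w + 7).
Partial-fraction decomposition: 25/(77*(w + 7)) - 13/(96*(w + 4)) - 2/(15*(w + 1)) - 177/(1760*(w - 4)) + 5/(112*w).
Integrate each term: A/(w−a) contributes A·log|w−a|.

5*log(w)/112 - 177*log(w - 4)/1760 - 2*log(w + 1)/15 - 13*log(w + 4)/96 + 25*log(w + 7)/77 + C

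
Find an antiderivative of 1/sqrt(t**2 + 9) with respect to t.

log(t + sqrt(t**2 + 9)) + C

Substitute t = 3·tan(θ), so dt = 3·sec(θ)^2 dθ and the radical becomes sqrt(t**2 + 9) = 3·sec(θ) by the Pythagorean identity.
Integrate the resulting trig expression in θ, then back-substitute tan(θ) = t/3, sec(θ) = sqrt(t**2 + 9)/3 (absorbing any constant into C).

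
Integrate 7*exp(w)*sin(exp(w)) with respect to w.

Let u = exp(w), so du = (exp(w)) dw.
Rewriting, the integral becomes 7·∫ sin(u) du = 7·-cos(u).
Substituting back, u = exp(w).

-7*cos(exp(w)) + C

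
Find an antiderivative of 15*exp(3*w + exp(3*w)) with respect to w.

5*exp(exp(3*w)) + C

Let u = exp(3*w), so du = (3*exp(3*w)) dw.
Rewriting, the integral becomes 5·∫ e^u du = 5·e^u.
Substituting back, u = exp(3*w).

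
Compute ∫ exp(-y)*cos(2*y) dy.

Let I denote the integral. Integrate by parts with u = cos(2*y), dv = exp(-y) dy, so v = -exp(-y): I = -exp(-y)*cos(2*y) − 2·∫ exp(-y)*sin(2*y) dy.
Apply parts again with u = sin(2*y), dv = exp(-y) dy: ∫ exp(-y)*sin(2*y) dy = -exp(-y)*sin(2*y) + 2·I. Substituting back brings back I: I = 2*exp(-y)*sin(2*y) - exp(-y)*cos(2*y) − 4·I.
Solving for I: (1 + 4)·I equals the remaining terms, so I = (1/5)·(2*exp(-y)*sin(2*y) - exp(-y)*cos(2*y)).

2*exp(-y)*sin(2*y)/5 - exp(-y)*cos(2*y)/5 + C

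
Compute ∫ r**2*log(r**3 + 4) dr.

r**3*log(r**3 + 4)/3 - r**3/3 + 4*log(r**3 + 4)/3 + C

Let u = r**3 + 4, so du = (3*r**2) dr.
The integral becomes (1/3)·∫ log(u) du; integrate by parts with u′=log(u), dv′=du.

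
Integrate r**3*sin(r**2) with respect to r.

Let u = r², du = 2r dr; rewrite as (1/2)∫ u^1·sin(1u) du.
Now integrate by parts 1 time.

-r**2*cos(r**2)/2 + sin(r**2)/2 + C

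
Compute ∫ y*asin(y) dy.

Use integration by parts with u = arcsin(y), dv = y dy.
Then du = 1/sqrt(-y**2 + 1) dy.

y**2*asin(y)/2 + y*sqrt(-y**2 + 1)/4 - asin(y)/4 + C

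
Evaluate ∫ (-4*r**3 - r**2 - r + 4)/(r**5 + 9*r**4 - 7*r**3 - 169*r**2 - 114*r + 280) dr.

Factor the denominator: (r - 4)*(r - 1)*(r + 2)*(r + 5)*(r + 7).
Partial-fraction decomposition: 667/(440*(r + 7)) - 121/(81*(r + 5)) + 17/(135*(r + 2)) + 1/(216*(r - 1)) - 136/(891*(r - 4)).
Integrate each term: A/(r−a) contributes A·log|r−a|.

-136*log(r - 4)/891 + log(r - 1)/216 + 17*log(r + 2)/135 - 121*log(r + 5)/81 + 667*log(r + 7)/440 + C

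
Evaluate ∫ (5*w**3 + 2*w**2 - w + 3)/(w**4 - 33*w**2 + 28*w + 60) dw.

673*log(w - 5)/198 - 49*log(w - 2)/72 + log(w + 1)/90 + 999*log(w + 6)/440 + C

Factor the denominator: (w - 5)*(w - 2)*(w + 1)*(w + 6).
Partial-fraction decomposition: 999/(440*(w + 6)) + 1/(90*(w + 1)) - 49/(72*(w - 2)) + 673/(198*(w - 5)).
Integrate each term: A/(w−a) contributes A·log|w−a|.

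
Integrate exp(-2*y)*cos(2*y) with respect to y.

exp(-2*y)*sin(2*y)/4 - exp(-2*y)*cos(2*y)/4 + C

Let I denote the integral. Integrate by parts with u = cos(2*y), dv = exp(-2*y) dy, so v = -exp(-2*y)/2: I = -exp(-2*y)*cos(2*y)/2 − ∫ exp(-2*y)*sin(2*y) dy.
Apply parts again with u = sin(2*y), dv = exp(-2*y) dy: ∫ exp(-2*y)*sin(2*y) dy = -exp(-2*y)*sin(2*y)/2 + I. Substituting back brings back I: I = exp(-2*y)*sin(2*y)/2 - exp(-2*y)*cos(2*y)/2 − I.
Solving for I: (1 + 1)·I equals the remaining terms, so I = (1/2)·(exp(-2*y)*sin(2*y)/2 - exp(-2*y)*cos(2*y)/2).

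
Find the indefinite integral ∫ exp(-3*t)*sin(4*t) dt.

-3*exp(-3*t)*sin(4*t)/25 - 4*exp(-3*t)*cos(4*t)/25 + C

Let I denote the integral. Integrate by parts with u = sin(4*t), dv = exp(-3*t) dt, so v = -exp(-3*t)/3: I = -exp(-3*t)*sin(4*t)/3 + (4/3)·∫ exp(-3*t)*cos(4*t) dt.
Apply parts again with u = cos(4*t), dv = exp(-3*t) dt: ∫ exp(-3*t)*cos(4*t) dt = -exp(-3*t)*cos(4*t)/3 − (4/3)·I. Substituting back brings back I: I = -exp(-3*t)*sin(4*t)/3 - 4*exp(-3*t)*cos(4*t)/9 − (16/9)·I.
Solving for I: (1 + 16/9)·I equals the remaining terms, so I = (9/25)·(-exp(-3*t)*sin(4*t)/3 - 4*exp(-3*t)*cos(4*t)/9).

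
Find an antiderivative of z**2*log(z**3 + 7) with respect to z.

z**3*log(z**3 + 7)/3 - z**3/3 + 7*log(z**3 + 7)/3 + C

Let u = z**3 + 7, so du = (3*z**2) dz.
The integral becomes (1/3)·∫ log(u) du; integrate by parts with u′=log(u), dv′=du.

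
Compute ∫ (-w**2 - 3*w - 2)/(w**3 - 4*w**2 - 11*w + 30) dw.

Factor the denominator: (w - 5)*(w - 2)*(w + 3).
Partial-fraction decomposition: -1/(20*(w + 3)) + 4/(5*(w - 2)) - 7/(4*(w - 5)).
Integrate each term: A/(w−a) contributes A·log|w−a|.

-7*log(w - 5)/4 + 4*log(w - 2)/5 - log(w + 3)/20 + C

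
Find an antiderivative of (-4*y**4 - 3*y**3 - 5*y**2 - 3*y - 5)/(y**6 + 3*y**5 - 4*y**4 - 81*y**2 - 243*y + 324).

Factor the denominator: (y - 3)*(y - 1)*(y + 3)*(y + 4)*(y**2 + 9).
Partial-fraction decomposition: -(27*y + 217)/(225*(y**2 + 9)) + 181/(175*(y + 4)) - 71/(108*(y + 3)) + 1/(20*(y - 1)) - 58/(189*(y - 3)).
Integrate each term; A/(y−a) gives A·log|y−a|; the (By+D)/(y²+p²) term gives a log and an atan.

-58*log(y - 3)/189 + log(y - 1)/20 - 71*log(y + 3)/108 + 181*log(y + 4)/175 - 3*log(y**2 + 9)/50 - 217*atan(y/3)/675 + C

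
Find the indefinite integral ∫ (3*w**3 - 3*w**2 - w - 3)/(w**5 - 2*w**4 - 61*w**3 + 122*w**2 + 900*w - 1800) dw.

Factor the denominator: (w - 6)*(w - 5)*(w - 2)*(w + 5)*(w + 6).
Partial-fraction decomposition: -251/(352*(w + 6)) + 32/(55*(w + 5)) + 1/(96*(w - 2)) - 146/(165*(w - 5)) + 177/(176*(w - 6)).
Integrate each term: A/(w−a) contributes A·log|w−a|.

177*log(w - 6)/176 - 146*log(w - 5)/165 + log(w - 2)/96 + 32*log(w + 5)/55 - 251*log(w + 6)/352 + C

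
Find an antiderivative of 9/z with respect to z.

Let u = z**3, so du = (3*z**2) dz.
Rewriting, the integral becomes 3·∫ 1/u du = 3·log(u).
Substituting back, u = z**3.

9*log(z) + C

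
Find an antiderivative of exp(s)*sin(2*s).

Let I denote the integral. Integrate by parts with u = sin(2*s), dv = exp(s) ds, so v = exp(s): I = exp(s)*sin(2*s) − 2·∫ exp(s)*cos(2*s) ds.
Apply parts again with u = cos(2*s), dv = exp(s) ds: ∫ exp(s)*cos(2*s) ds = exp(s)*cos(2*s) + 2·I. Substituting back brings back I: I = exp(s)*sin(2*s) - 2*exp(s)*cos(2*s) − 4·I.
Solving for I: (1 + 4)·I equals the remaining terms, so I = (1/5)·(exp(s)*sin(2*s) - 2*exp(s)*cos(2*s)).

exp(s)*sin(2*s)/5 - 2*exp(s)*cos(2*s)/5 + C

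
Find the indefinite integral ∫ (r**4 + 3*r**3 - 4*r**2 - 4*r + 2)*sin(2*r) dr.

Use integration by parts with u = r**4 + 3*r**3 - 4*r**2 - 4*r + 2, dv = sin(2*r) dr, so v = -cos(2*r)/2.
Apply parts 4 times (tabular method): alternate signs, differentiate u down to 0, integrate dv up.

-r**4*cos(2*r)/2 + r**3*sin(2*r) - 3*r**3*cos(2*r)/2 + 9*r**2*sin(2*r)/4 + 7*r**2*cos(2*r)/2 - 7*r*sin(2*r)/2 + 17*r*cos(2*r)/4 - 17*sin(2*r)/8 - 11*cos(2*r)/4 + C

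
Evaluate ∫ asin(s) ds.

s*asin(s) + sqrt(-s**2 + 1) + C

Use integration by parts with u = arcsin(s), dv = ds.
Then du = 1/sqrt(-s**2 + 1) ds.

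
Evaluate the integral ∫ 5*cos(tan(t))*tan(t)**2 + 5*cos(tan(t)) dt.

5*sin(tan(t)) + C

Let u = tan(t), so du = (tan(t)**2 + 1) dt.
Rewriting, the integral becomes 5·∫ cos(u) du = 5·sin(u).
Substituting back, u = tan(t).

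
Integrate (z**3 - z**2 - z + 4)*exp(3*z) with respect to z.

Use integration by parts with u = z**3 - z**2 - z + 4, dv = exp(3*z) dz, so v = exp(3*z)/3.
Apply parts 3 times (tabular method): alternate signs, differentiate u down to 0, integrate dv up.

(9*z**3 - 18*z**2 + 3*z + 35)*exp(3*z)/27 + C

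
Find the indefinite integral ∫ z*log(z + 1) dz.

Use integration by parts with u = log(z + 1), dv = z dz.
Then du = 1/(z + 1) dz and v = z**2/2.

z**2*log(z + 1)/2 - z**2/4 + z/2 - log(z + 1)/2 + C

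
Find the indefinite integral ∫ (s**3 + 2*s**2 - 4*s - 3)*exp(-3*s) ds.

(-3*s**3 - 9*s**2 + 6*s + 11)*exp(-3*s)/9 + C

Use integration by parts with u = s**3 + 2*s**2 - 4*s - 3, dv = exp(-3*s) ds, so v = -exp(-3*s)/3.
Apply parts 3 times (tabular method): alternate signs, differentiate u down to 0, integrate dv up.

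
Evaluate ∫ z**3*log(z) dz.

z**4*log(z)/4 - z**4/16 + C

Use integration by parts with u = log(z), dv = z**3 dz.
Then du = 1/z dz and v = z**4/4.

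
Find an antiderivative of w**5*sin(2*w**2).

-w**4*cos(2*w**2)/4 + w**2*sin(2*w**2)/4 + cos(2*w**2)/8 + C

Let u = w², du = 2w dw; rewrite as (1/2)∫ u^2·sin(2u) du.
Now integrate by parts 2 times.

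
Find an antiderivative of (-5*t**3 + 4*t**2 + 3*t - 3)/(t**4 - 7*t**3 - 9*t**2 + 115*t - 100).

-587*log(t - 5)/144 - log(t - 1)/80 - 41*log(t + 4)/45 + 57/(4*t - 20) + C

Factor the denominator: (t - 5)**2*(t - 1)*(t + 4).
Partial-fraction decomposition: -41/(45*(t + 4)) - 1/(80*(t - 1)) - 587/(144*(t - 5)) - 57/(4*(t - 5)**2).
Integrate each term; A/(t−a) gives A·log|t−a|; A/(t−a)² gives −A/(t−a).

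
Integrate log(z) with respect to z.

z*log(z) - z + C

Use integration by parts with u = log(z), dv = dz.
Then du = 1/z dz and v = z.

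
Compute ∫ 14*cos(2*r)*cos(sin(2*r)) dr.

Let u = sin(2*r), so du = (2*cos(2*r)) dr.
Rewriting, the integral becomes 7·∫ cos(u) du = 7·sin(u).
Substituting back, u = sin(2*r).

7*sin(sin(2*r)) + C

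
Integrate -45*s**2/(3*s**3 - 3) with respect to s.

Let u = 3*s**3 - 3, so du = (9*s**2) ds.
Rewriting, the integral becomes -5·∫ 1/u du = -5·log(u).
Substituting back, u = 3*s**3 - 3.

-5*log(3*s**3 - 3) + C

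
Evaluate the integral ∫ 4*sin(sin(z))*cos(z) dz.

Let u = sin(z), so du = (cos(z)) dz.
Rewriting, the integral becomes 4·∫ sin(u) du = 4·-cos(u).
Substituting back, u = sin(z).

-4*cos(sin(z)) + C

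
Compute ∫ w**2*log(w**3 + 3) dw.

Let u = w**3 + 3, so du = (3*w**2) dw.
The integral becomes (1/3)·∫ log(u) du; integrate by parts with u′=log(u), dv′=du.

w**3*log(w**3 + 3)/3 - w**3/3 + log(w**3 + 3) + C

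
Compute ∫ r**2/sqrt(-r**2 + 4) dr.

-r*sqrt(-r**2 + 4)/2 + 2*asin(r/2) + C

Substitute r = 2·sin(θ), so dr = 2·cos(θ) dθ and the radical becomes sqrt(-r**2 + 4) = 2·cos(θ) by the Pythagorean identity.
Integrate the resulting trig expression in θ, then back-substitute θ = asin(r/2), sin(θ) = r/2, cos(θ) = sqrt(-r**2 + 4)/2 (absorbing any constant into C).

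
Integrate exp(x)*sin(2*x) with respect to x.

exp(x)*sin(2*x)/5 - 2*exp(x)*cos(2*x)/5 + C

Let I denote the integral. Integrate by parts with u = sin(2*x), dv = exp(x) dx, so v = exp(x): I = exp(x)*sin(2*x) − 2·∫ exp(x)*cos(2*x) dx.
Apply parts again with u = cos(2*x), dv = exp(x) dx: ∫ exp(x)*cos(2*x) dx = exp(x)*cos(2*x) + 2·I. Substituting back brings back I: I = exp(x)*sin(2*x) - 2*exp(x)*cos(2*x) − 4·I.
Solving for I: (1 + 4)·I equals the remaining terms, so I = (1/5)·(exp(x)*sin(2*x) - 2*exp(x)*cos(2*x)).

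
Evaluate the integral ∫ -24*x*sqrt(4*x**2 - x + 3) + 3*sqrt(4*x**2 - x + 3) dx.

Let u = 4*x**2 - x + 3, so du = (8*x - 1) dx.
Rewriting, the integral becomes -3·∫ √u du = -3·(2/3)u^(3/2).
Substituting back, u = 4*x**2 - x + 3.

-2*(4*x**2 - x + 3)**(3/2) + C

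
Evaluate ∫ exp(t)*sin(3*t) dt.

Let I denote the integral. Integrate by parts with u = sin(3*t), dv = exp(t) dt, so v = exp(t): I = exp(t)*sin(3*t) − 3·∫ exp(t)*cos(3*t) dt.
Apply parts again with u = cos(3*t), dv = exp(t) dt: ∫ exp(t)*cos(3*t) dt = exp(t)*cos(3*t) + 3·I. Substituting back brings back I: I = exp(t)*sin(3*t) - 3*exp(t)*cos(3*t) − 9·I.
Solving for I: (1 + 9)·I equals the remaining terms, so I = (1/10)·(exp(t)*sin(3*t) - 3*exp(t)*cos(3*t)).

exp(t)*sin(3*t)/10 - 3*exp(t)*cos(3*t)/10 + C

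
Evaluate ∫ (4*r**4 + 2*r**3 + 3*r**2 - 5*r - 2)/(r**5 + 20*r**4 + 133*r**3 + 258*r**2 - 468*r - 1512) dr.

log(r - 2)/36 - 31*log(r + 3)/18 - 8893*log(r + 6)/36 + 4549*log(r + 7)/18 - 611/(3*r + 18) + C

Factor the denominator: (r - 2)*(r + 3)*(r + 6)**2*(r + 7).
Partial-fraction decomposition: 4549/(18*(r + 7)) - 8893/(36*(r + 6)) + 611/(3*(r + 6)**2) - 31/(18*(r + 3)) + 1/(36*(r - 2)).
Integrate each term; A/(r−a) gives A·log|r−a|; A/(r−a)² gives −A/(r−a).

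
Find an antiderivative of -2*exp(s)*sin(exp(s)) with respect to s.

Let u = exp(s), so du = (exp(s)) ds.
Rewriting, the integral becomes -2·∫ sin(u) du = -2·-cos(u).
Substituting back, u = exp(s).

2*cos(exp(s)) + C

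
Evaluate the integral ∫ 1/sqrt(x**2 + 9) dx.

log(x + sqrt(x**2 + 9)) + C

Substitute x = 3·tan(θ), so dx = 3·sec(θ)^2 dθ and the radical becomes sqrt(x**2 + 9) = 3·sec(θ) by the Pythagorean identity.
Integrate the resulting trig expression in θ, then back-substitute tan(θ) = x/3, sec(θ) = sqrt(x**2 + 9)/3 (absorbing any constant into C).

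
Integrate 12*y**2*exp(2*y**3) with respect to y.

2*exp(2*y**3) + C

Let u = 2*y**3, so du = (6*y**2) dy.
Rewriting, the integral becomes 2·∫ e^u du = 2·e^u.
Substituting back, u = 2*y**3.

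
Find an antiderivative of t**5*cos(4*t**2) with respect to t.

t**4*sin(4*t**2)/8 + t**2*cos(4*t**2)/16 - sin(4*t**2)/64 + C

Let u = t², du = 2t dt; rewrite as (1/2)∫ u^2·cos(4u) du.
Now integrate by parts 2 times.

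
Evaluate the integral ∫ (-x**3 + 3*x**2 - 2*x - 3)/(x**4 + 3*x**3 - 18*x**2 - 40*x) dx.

Factor the denominator: x*(x - 4)*(x + 2)*(x + 5).
Partial-fraction decomposition: -23/(15*(x + 5)) + 7/(12*(x + 2)) - 1/(8*(x - 4)) + 3/(40*x).
Integrate each term: A/(x−a) contributes A·log|x−a|.

3*log(x)/40 - log(x - 4)/8 + 7*log(x + 2)/12 - 23*log(x + 5)/15 + C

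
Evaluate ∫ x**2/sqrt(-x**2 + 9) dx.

-x*sqrt(-x**2 + 9)/2 + 9*asin(x/3)/2 + C

Substitute x = 3·sin(θ), so dx = 3·cos(θ) dθ and the radical becomes sqrt(-x**2 + 9) = 3·cos(θ) by the Pythagorean identity.
Integrate the resulting trig expression in θ, then back-substitute θ = asin(x/3), sin(θ) = x/3, cos(θ) = sqrt(-x**2 + 9)/3 (absorbing any constant into C).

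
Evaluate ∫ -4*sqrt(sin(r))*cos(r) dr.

-8*sin(r)**(3/2)/3 + C

Let u = sin(r), so du = (cos(r)) dr.
Rewriting, the integral becomes -4·∫ √u du = -4·(2/3)u^(3/2).
Substituting back, u = sin(r).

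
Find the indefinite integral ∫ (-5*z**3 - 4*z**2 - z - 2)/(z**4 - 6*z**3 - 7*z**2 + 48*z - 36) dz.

-308*log(z - 6)/45 + 3*log(z - 2) - 3*log(z - 1)/5 - 5*log(z + 3)/9 + C

Factor the denominator: (z - 6)*(z - 2)*(z - 1)*(z + 3).
Partial-fraction decomposition: -5/(9*(z + 3)) - 3/(5*(z - 1)) + 3/(z - 2) - 308/(45*(z - 6)).
Integrate each term: A/(z−a) contributes A·log|z−a|.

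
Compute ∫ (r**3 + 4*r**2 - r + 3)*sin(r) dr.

-r**3*cos(r) + 3*r**2*sin(r) - 4*r**2*cos(r) + 8*r*sin(r) + 7*r*cos(r) - 7*sin(r) + 5*cos(r) + C

Use integration by parts with u = r**3 + 4*r**2 - r + 3, dv = sin(r) dr, so v = -cos(r).
Apply parts 3 times (tabular method): alternate signs, differentiate u down to 0, integrate dv up.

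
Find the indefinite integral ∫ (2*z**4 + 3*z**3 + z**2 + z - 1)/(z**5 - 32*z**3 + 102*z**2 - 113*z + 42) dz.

127*log(z - 3)/20 - 61*log(z - 2)/9 + 113*log(z - 1)/64 + 1907*log(z + 7)/2880 - 3/(8*z - 8) + C

Factor the denominator: (z - 3)*(z - 2)*(z - 1)**2*(z + 7).
Partial-fraction decomposition: 1907/(2880*(z + 7)) + 113/(64*(z - 1)) + 3/(8*(z - 1)**2) - 61/(9*(z - 2)) + 127/(20*(z - 3)).
Integrate each term; A/(z−a) gives A·log|z−a|; A/(z−a)² gives −A/(z−a).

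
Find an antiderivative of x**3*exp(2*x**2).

Let u = x², du = 2x dx; rewrite as (1/2)∫ u^1·exp(2u) du.
Now integrate by parts 1 time.

(2*x**2 - 1)*exp(2*x**2)/8 + C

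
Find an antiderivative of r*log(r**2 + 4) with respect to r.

r**2*log(r**2 + 4)/2 - r**2/2 + 2*log(r**2 + 4) + C

Let u = r**2 + 4, so du = (2*r) dr.
The integral becomes (1/2)·∫ log(u) du; integrate by parts with u′=log(u), dv′=du.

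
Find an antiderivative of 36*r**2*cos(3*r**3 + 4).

4*sin(3*r**3 + 4) + C

Let u = 3*r**3 + 4, so du = (9*r**2) dr.
Rewriting, the integral becomes 4·∫ cos(u) du = 4·sin(u).
Substituting back, u = 3*r**3 + 4.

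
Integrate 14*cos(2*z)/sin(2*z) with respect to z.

7*log(sin(2*z)) + C

Let u = sin(2*z), so du = (2*cos(2*z)) dz.
Rewriting, the integral becomes 7·∫ 1/u du = 7·log(u).
Substituting back, u = sin(2*z).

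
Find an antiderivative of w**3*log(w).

Use integration by parts with u = log(w), dv = w**3 dw.
Then du = 1/w dw and v = w**4/4.

w**4*log(w)/4 - w**4/16 + C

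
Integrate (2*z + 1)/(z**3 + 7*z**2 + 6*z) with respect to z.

Factor the denominator: z*(z + 1)*(z + 6).
Partial-fraction decomposition: -11/(30*(z + 6)) + 1/(5*(z + 1)) + 1/(6*z).
Integrate each term: A/(z−a) contributes A·log|z−a|.

log(z)/6 + log(z + 1)/5 - 11*log(z + 6)/30 + C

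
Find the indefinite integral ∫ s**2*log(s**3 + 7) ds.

s**3*log(s**3 + 7)/3 - s**3/3 + 7*log(s**3 + 7)/3 + C

Let u = s**3 + 7, so du = (3*s**2) ds.
The integral becomes (1/3)·∫ log(u) du; integrate by parts with u′=log(u), dv′=du.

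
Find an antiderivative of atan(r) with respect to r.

Use integration by parts with u = arctan(r), dv = dr.
Then du = 1/(r**2 + 1) dr.

r*atan(r) - log(r**2 + 1)/2 + C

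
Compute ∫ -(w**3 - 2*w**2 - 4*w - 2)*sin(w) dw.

w**3*cos(w) - 3*w**2*sin(w) - 2*w**2*cos(w) + 4*w*sin(w) - 10*w*cos(w) + 10*sin(w) + 2*cos(w) + C

Use integration by parts with u = w**3 - 2*w**2 - 4*w - 2, dv = -sin(w) dw, so v = cos(w).
Apply parts 3 times (tabular method): alternate signs, differentiate u down to 0, integrate dv up.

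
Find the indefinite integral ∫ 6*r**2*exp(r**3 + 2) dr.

Let u = r**3 + 2, so du = (3*r**2) dr.
Rewriting, the integral becomes 2·∫ e^u du = 2·e^u.
Substituting back, u = r**3 + 2.

2*exp(r**3 + 2) + C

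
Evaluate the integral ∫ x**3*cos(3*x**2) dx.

x**2*sin(3*x**2)/6 + cos(3*x**2)/18 + C

Let u = x², du = 2x dx; rewrite as (1/2)∫ u^1·cos(3u) du.
Now integrate by parts 1 time.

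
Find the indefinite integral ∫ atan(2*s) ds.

s*atan(2*s) - log(4*s**2 + 1)/4 + C

Use integration by parts with u = arctan(2*s), dv = ds.
Then du = 2/(4*s**2 + 1) ds.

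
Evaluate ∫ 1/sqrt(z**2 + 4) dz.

Substitute z = 2·tan(θ), so dz = 2·sec(θ)^2 dθ and the radical becomes sqrt(z**2 + 4) = 2·sec(θ) by the Pythagorean identity.
Integrate the resulting trig expression in θ, then back-substitute tan(θ) = z/2, sec(θ) = sqrt(z**2 + 4)/2 (absorbing any constant into C).

log(z + sqrt(z**2 + 4)) + C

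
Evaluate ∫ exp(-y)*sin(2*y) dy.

-exp(-y)*sin(2*y)/5 - 2*exp(-y)*cos(2*y)/5 + C

Let I denote the integral. Integrate by parts with u = sin(2*y), dv = exp(-y) dy, so v = -exp(-y): I = -exp(-y)*sin(2*y) + 2·∫ exp(-y)*cos(2*y) dy.
Apply parts again with u = cos(2*y), dv = exp(-y) dy: ∫ exp(-y)*cos(2*y) dy = -exp(-y)*cos(2*y) − 2·I. Substituting back brings back I: I = -exp(-y)*sin(2*y) - 2*exp(-y)*cos(2*y) − 4·I.
Solving for I: (1 + 4)·I equals the remaining terms, so I = (1/5)·(-exp(-y)*sin(2*y) - 2*exp(-y)*cos(2*y)).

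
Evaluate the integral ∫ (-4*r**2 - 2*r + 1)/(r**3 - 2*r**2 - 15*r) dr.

-log(r)/15 - 109*log(r - 5)/40 - 29*log(r + 3)/24 + C

Factor the denominator: r*(r - 5)*(r + 3).
Partial-fraction decomposition: -29/(24*(r + 3)) - 109/(40*(r - 5)) - 1/(15*r).
Integrate each term: A/(r−a) contributes A·log|r−a|.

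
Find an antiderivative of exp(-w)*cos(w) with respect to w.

Let I denote the integral. Integrate by parts with u = cos(w), dv = exp(-w) dw, so v = -exp(-w): I = -exp(-w)*cos(w) − ∫ exp(-w)*sin(w) dw.
Apply parts again with u = sin(w), dv = exp(-w) dw: ∫ exp(-w)*sin(w) dw = -exp(-w)*sin(w) + I. Substituting back brings back I: I = exp(-w)*sin(w) - exp(-w)*cos(w) − I.
Solving for I: (1 + 1)·I equals the remaining terms, so I = (1/2)·(exp(-w)*sin(w) - exp(-w)*cos(w)).

exp(-w)*sin(w)/2 - exp(-w)*cos(w)/2 + C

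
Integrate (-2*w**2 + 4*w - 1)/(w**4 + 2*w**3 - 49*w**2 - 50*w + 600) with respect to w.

-31*log(w - 5)/110 + 17*log(w - 4)/90 - 71*log(w + 5)/90 + 97*log(w + 6)/110 + C

Factor the denominator: (w - 5)*(w - 4)*(w + 5)*(w + 6).
Partial-fraction decomposition: 97/(110*(w + 6)) - 71/(90*(w + 5)) + 17/(90*(w - 4)) - 31/(110*(w - 5)).
Integrate each term: A/(w−a) contributes A·log|w−a|.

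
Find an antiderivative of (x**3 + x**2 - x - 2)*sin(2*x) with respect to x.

-x**3*cos(2*x)/2 + 3*x**2*sin(2*x)/4 - x**2*cos(2*x)/2 + x*sin(2*x)/2 + 5*x*cos(2*x)/4 - 5*sin(2*x)/8 + 5*cos(2*x)/4 + C

Use integration by parts with u = x**3 + x**2 - x - 2, dv = sin(2*x) dx, so v = -cos(2*x)/2.
Apply parts 3 times (tabular method): alternate signs, differentiate u down to 0, integrate dv up.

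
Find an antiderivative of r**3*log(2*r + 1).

r**4*log(2*r + 1)/4 - r**4/16 + r**3/24 - r**2/32 + r/32 - log(2*r + 1)/64 + C

Use integration by parts with u = log(2*r + 1), dv = r**3 dr.
Then du = 2/(2*r + 1) dr and v = r**4/4.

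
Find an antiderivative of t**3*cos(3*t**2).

t**2*sin(3*t**2)/6 + cos(3*t**2)/18 + C

Let u = t², du = 2t dt; rewrite as (1/2)∫ u^1·cos(3u) du.
Now integrate by parts 1 time.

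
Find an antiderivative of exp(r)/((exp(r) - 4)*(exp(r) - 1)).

log(exp(r) - 4)/3 - log(exp(r) - 1)/3 + C

Let u = e^r, du = e^r dr.
The integral becomes ∫ du/((u-1)(u-4)); decompose into partial fractions.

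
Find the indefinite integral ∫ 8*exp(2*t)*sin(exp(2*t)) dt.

Let u = exp(2*t), so du = (2*exp(2*t)) dt.
Rewriting, the integral becomes 4·∫ sin(u) du = 4·-cos(u).
Substituting back, u = exp(2*t).

-4*cos(exp(2*t)) + C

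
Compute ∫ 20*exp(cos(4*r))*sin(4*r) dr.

Let u = cos(4*r), so du = (-4*sin(4*r)) dr.
Rewriting, the integral becomes -5·∫ e^u du = -5·e^u.
Substituting back, u = cos(4*r).

-5*exp(cos(4*r)) + C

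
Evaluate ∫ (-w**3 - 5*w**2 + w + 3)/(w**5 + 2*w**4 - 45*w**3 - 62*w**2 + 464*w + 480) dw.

Factor the denominator: (w - 5)*(w - 4)*(w + 1)*(w + 4)*(w + 6).
Partial-fraction decomposition: 3/(100*(w + 6)) + 17/(432*(w + 4)) - 1/(225*(w + 1)) + 137/(400*(w - 4)) - 11/(27*(w - 5)).
Integrate each term: A/(w−a) contributes A·log|w−a|.

-11*log(w - 5)/27 + 137*log(w - 4)/400 - log(w + 1)/225 + 17*log(w + 4)/432 + 3*log(w + 6)/100 + C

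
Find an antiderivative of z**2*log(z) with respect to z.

Use integration by parts with u = log(z), dv = z**2 dz.
Then du = 1/z dz and v = z**3/3.

z**3*log(z)/3 - z**3/9 + C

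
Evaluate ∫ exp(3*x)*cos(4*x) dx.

Let I denote the integral. Integrate by parts with u = cos(4*x), dv = exp(3*x) dx, so v = exp(3*x)/3: I = exp(3*x)*cos(4*x)/3 + (4/3)·∫ exp(3*x)*sin(4*x) dx.
Apply parts again with u = sin(4*x), dv = exp(3*x) dx: ∫ exp(3*x)*sin(4*x) dx = exp(3*x)*sin(4*x)/3 − (4/3)·I. Substituting back brings back I: I = 4*exp(3*x)*sin(4*x)/9 + exp(3*x)*cos(4*x)/3 − (16/9)·I.
Solving for I: (1 + 16/9)·I equals the remaining terms, so I = (9/25)·(4*exp(3*x)*sin(4*x)/9 + exp(3*x)*cos(4*x)/3).

4*exp(3*x)*sin(4*x)/25 + 3*exp(3*x)*cos(4*x)/25 + C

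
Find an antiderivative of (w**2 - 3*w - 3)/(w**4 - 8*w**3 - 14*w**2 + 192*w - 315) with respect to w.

Factor the denominator: (w - 7)*(w - 3)**2*(w + 5).
Partial-fraction decomposition: -37/(768*(w + 5)) - 21/(256*(w - 3)) + 3/(32*(w - 3)**2) + 25/(192*(w - 7)).
Integrate each term; A/(w−a) gives A·log|w−a|; A/(w−a)² gives −A/(w−a).

25*log(w - 7)/192 - 21*log(w - 3)/256 - 37*log(w + 5)/768 - 3/(32*w - 96) + C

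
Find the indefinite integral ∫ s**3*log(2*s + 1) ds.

s**4*log(2*s + 1)/4 - s**4/16 + s**3/24 - s**2/32 + s/32 - log(2*s + 1)/64 + C

Use integration by parts with u = log(2*s + 1), dv = s**3 ds.
Then du = 2/(2*s + 1) ds and v = s**4/4.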